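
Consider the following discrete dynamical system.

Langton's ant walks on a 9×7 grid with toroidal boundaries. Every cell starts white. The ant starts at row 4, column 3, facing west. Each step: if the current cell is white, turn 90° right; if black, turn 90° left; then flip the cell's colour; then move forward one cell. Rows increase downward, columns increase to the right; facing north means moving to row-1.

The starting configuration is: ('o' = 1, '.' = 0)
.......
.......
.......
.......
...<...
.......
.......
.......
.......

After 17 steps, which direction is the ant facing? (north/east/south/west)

south

step 0: .......
.......
.......
.......
...<...
.......
.......
.......
.......
step 1: .......
.......
.......
...^...
...o...
.......
.......
.......
.......
step 2: .......
.......
.......
...o>..
...o...
.......
.......
.......
.......
step 3: .......
.......
.......
...oo..
...ov..
.......
.......
.......
.......
step 4: .......
.......
.......
...oo..
...<o..
.......
.......
.......
.......
step 5: .......
.......
.......
...oo..
....o..
...v...
.......
.......
.......
step 6: .......
.......
.......
...oo..
....o..
..<o...
.......
.......
.......
step 7: .......
.......
.......
...oo..
..^.o..
..oo...
.......
.......
.......
step 8: .......
.......
.......
...oo..
..o>o..
..oo...
.......
.......
.......
step 9: .......
.......
.......
...oo..
..ooo..
..ov...
.......
.......
.......
step 10: .......
.......
.......
...oo..
..ooo..
..o.>..
.......
.......
.......
step 11: .......
.......
.......
...oo..
..ooo..
..o.o..
....v..
.......
.......
step 12: .......
.......
.......
...oo..
..ooo..
..o.o..
...<o..
.......
.......
step 13: .......
.......
.......
...oo..
..ooo..
..o^o..
...oo..
.......
.......
step 14: .......
.......
.......
...oo..
..ooo..
..oo>..
...oo..
.......
.......
step 15: .......
.......
.......
...oo..
..oo^..
..oo...
...oo..
.......
.......
step 16: .......
.......
.......
...oo..
..o<...
..oo...
...oo..
.......
.......
step 17: .......
.......
.......
...oo..
..o....
..ov...
...oo..
.......
.......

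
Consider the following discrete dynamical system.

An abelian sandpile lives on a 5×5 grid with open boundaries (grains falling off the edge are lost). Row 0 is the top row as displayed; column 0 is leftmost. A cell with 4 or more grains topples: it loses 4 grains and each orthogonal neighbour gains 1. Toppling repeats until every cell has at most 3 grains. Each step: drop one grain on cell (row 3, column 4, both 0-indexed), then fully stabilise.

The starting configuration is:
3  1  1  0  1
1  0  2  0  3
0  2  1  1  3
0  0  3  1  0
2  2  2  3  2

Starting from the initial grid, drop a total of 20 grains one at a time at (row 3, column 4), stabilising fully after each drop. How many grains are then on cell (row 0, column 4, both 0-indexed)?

2

k=0  3  1  1  0  1
1  0  2  0  3
0  2  1  1  3
0  0  3  1  0
2  2  2  3  2
k=1  3  1  1  0  1
1  0  2  0  3
0  2  1  1  3
0  0  3  1  1
2  2  2  3  2
k=2  3  1  1  0  1
1  0  2  0  3
0  2  1  1  3
0  0  3  1  2
2  2  2  3  2
k=3  3  1  1  0  1
1  0  2  0  3
0  2  1  1  3
0  0  3  1  3
2  2  2  3  2
k=4  3  1  1  0  2
1  0  2  1  0
0  2  1  2  1
0  0  3  2  1
2  2  2  3  3
k=5  3  1  1  0  2
1  0  2  1  0
0  2  1  2  1
0  0  3  2  2
2  2  2  3  3
k=6  3  1  1  0  2
1  0  2  1  0
0  2  1  2  1
0  0  3  2  3
2  2  2  3  3
k=7  3  1  1  0  2
1  0  2  1  0
0  2  2  3  2
0  1  1  1  2
2  3  0  2  1
k=8  3  1  1  0  2
1  0  2  1  0
0  2  2  3  2
0  1  1  1  3
2  3  0  2  1
k=9  3  1  1  0  2
1  0  2  1  0
0  2  2  3  3
0  1  1  2  0
2  3  0  2  2
k=10  3  1  1  0  2
1  0  2  1  0
0  2  2  3  3
0  1  1  2  1
2  3  0  2  2
k=11  3  1  1  0  2
1  0  2  1  0
0  2  2  3  3
0  1  1  2  2
2  3  0  2  2
k=12  3  1  1  0  2
1  0  2  1  0
0  2  2  3  3
0  1  1  2  3
2  3  0  2  2
k=13  3  1  1  0  2
1  0  2  2  1
0  2  3  1  1
0  1  2  0  2
2  3  0  3  3
k=14  3  1  1  0  2
1  0  2  2  1
0  2  3  1  1
0  1  2  0  3
2  3  0  3  3
k=15  3  1  1  0  2
1  0  2  2  1
0  2  3  1  2
0  1  2  2  1
2  3  1  0  1
k=16  3  1  1  0  2
1  0  2  2  1
0  2  3  1  2
0  1  2  2  2
2  3  1  0  1
k=17  3  1  1  0  2
1  0  2  2  1
0  2  3  1  2
0  1  2  2  3
2  3  1  0  1
k=18  3  1  1  0  2
1  0  2  2  1
0  2  3  1  3
0  1  2  3  0
2  3  1  0  2
k=19  3  1  1  0  2
1  0  2  2  1
0  2  3  1  3
0  1  2  3  1
2  3  1  0  2
k=20  3  1  1  0  2
1  0  2  2  1
0  2  3  1  3
0  1  2  3  2
2  3  1  0  2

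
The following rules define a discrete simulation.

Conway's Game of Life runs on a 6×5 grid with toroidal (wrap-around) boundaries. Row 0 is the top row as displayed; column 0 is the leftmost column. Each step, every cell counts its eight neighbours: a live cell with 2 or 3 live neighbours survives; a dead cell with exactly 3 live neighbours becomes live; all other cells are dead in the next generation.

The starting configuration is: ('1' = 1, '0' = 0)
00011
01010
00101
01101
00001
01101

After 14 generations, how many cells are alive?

step 0: 00011
01010
00101
01101
00001
01101
step 1: 01001
10000
00001
01101
00001
00101
step 2: 01011
10001
01011
00001
01101
00001
step 3: 00010
01000
00010
01001
00001
01001
step 4: 10100
00100
10100
10011
00011
10011
step 5: 10100
00110
10100
11100
00100
11100
step 6: 10001
00111
10001
10110
00010
10110
step 7: 10000
01000
10000
11110
00000
11110
step 8: 10001
11000
10001
11101
00000
11101
step 9: 00110
01000
00110
01011
00000
01011
step 10: 11011
01000
11011
00011
00000
00011
step 11: 01010
00000
01010
00110
00000
00110
step 12: 00010
00000
00010
00110
00000
00110
step 13: 00110
00000
00110
00110
00000
00110
step 14: 00110
00000
00110
00110
00000
00110

8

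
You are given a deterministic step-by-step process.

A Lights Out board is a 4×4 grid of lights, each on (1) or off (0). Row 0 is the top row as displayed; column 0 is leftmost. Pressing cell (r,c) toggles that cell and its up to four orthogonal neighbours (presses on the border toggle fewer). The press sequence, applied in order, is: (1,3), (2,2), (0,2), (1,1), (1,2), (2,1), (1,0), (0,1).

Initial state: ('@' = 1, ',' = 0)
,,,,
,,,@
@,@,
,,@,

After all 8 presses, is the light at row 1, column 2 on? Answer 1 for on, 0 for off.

1

k=0  ,,,,
,,,@
@,@,
,,@,
k=1  ,,,@
,,@,
@,@@
,,@,
k=2  ,,,@
,,,,
@@,,
,,,,
k=3  ,@@,
,,@,
@@,,
,,,,
k=4  ,,@,
@@,,
@,,,
,,,,
k=5  ,,,,
@,@@
@,@,
,,,,
k=6  ,,,,
@@@@
,@,,
,@,,
k=7  @,,,
,,@@
@@,,
,@,,
k=8  ,@@,
,@@@
@@,,
,@,,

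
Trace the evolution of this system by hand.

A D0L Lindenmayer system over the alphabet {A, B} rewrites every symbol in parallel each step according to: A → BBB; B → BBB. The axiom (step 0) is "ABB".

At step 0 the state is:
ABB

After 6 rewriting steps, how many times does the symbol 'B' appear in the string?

2187

k=0  ABB
k=1  BBBBBBBBB
k=2  BBBBBBBBBBBBBBBBBBBBBBBBBBB
k=3  BBBBBBBBBBBBBBBBBBBBBBBBBBBBBBBBBBBBBBBBBBBBBBBBBBBBBBBBBBBBBBBBBBBBBBBBBBBBBBBBB
k=4  BBBBBBBBBBBBBBBBBBBBBBBBBBBBBBBBBBBBBBBBBBBBBBBBBBBBBBBBBB…BBBBBBBBBBBBBBBBBBBBBBBBBBBBBBBBBBBBBBBBBBBBBBBBBBBBBBBBBB  (len 243)
k=5  BBBBBBBBBBBBBBBBBBBBBBBBBBBBBBBBBBBBBBBBBBBBBBBBBBBBBBBBBB…BBBBBBBBBBBBBBBBBBBBBBBBBBBBBBBBBBBBBBBBBBBBBBBBBBBBBBBBBB  (len 729)
k=6  BBBBBBBBBBBBBBBBBBBBBBBBBBBBBBBBBBBBBBBBBBBBBBBBBBBBBBBBBB…BBBBBBBBBBBBBBBBBBBBBBBBBBBBBBBBBBBBBBBBBBBBBBBBBBBBBBBBBB  (len 2187)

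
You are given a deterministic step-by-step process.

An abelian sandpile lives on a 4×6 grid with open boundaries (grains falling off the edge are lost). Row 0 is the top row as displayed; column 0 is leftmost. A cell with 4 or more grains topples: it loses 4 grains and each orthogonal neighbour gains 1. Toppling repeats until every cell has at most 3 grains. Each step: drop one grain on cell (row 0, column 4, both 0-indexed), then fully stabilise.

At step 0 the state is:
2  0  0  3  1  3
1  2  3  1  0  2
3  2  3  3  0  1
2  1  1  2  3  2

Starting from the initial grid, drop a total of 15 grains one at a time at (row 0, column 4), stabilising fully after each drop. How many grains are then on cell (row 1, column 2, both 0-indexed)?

t=0: 2  0  0  3  1  3
1  2  3  1  0  2
3  2  3  3  0  1
2  1  1  2  3  2
t=1: 2  0  0  3  2  3
1  2  3  1  0  2
3  2  3  3  0  1
2  1  1  2  3  2
t=2: 2  0  0  3  3  3
1  2  3  1  0  2
3  2  3  3  0  1
2  1  1  2  3  2
t=3: 2  0  1  0  2  0
1  2  3  2  1  3
3  2  3  3  0  1
2  1  1  2  3  2
t=4: 2  0  1  0  3  0
1  2  3  2  1  3
3  2  3  3  0  1
2  1  1  2  3  2
t=5: 2  0  1  1  0  1
1  2  3  2  2  3
3  2  3  3  0  1
2  1  1  2  3  2
t=6: 2  0  1  1  1  1
1  2  3  2  2  3
3  2  3  3  0  1
2  1  1  2  3  2
t=7: 2  0  1  1  2  1
1  2  3  2  2  3
3  2  3  3  0  1
2  1  1  2  3  2
t=8: 2  0  1  1  3  1
1  2  3  2  2  3
3  2  3  3  0  1
2  1  1  2  3  2
t=9: 2  0  1  2  0  2
1  2  3  2  3  3
3  2  3  3  0  1
2  1  1  2  3  2
t=10: 2  0  1  2  1  2
1  2  3  2  3  3
3  2  3  3  0  1
2  1  1  2  3  2
t=11: 2  0  1  2  2  2
1  2  3  2  3  3
3  2  3  3  0  1
2  1  1  2  3  2
t=12: 2  0  1  2  3  2
1  2  3  2  3  3
3  2  3  3  0  1
2  1  1  2  3  2
t=13: 2  0  1  3  2  0
1  2  3  3  1  1
3  2  3  3  1  2
2  1  1  2  3  2
t=14: 2  0  1  3  3  0
1  2  3  3  1  1
3  2  3  3  1  2
2  1  1  2  3  2
t=15: 2  0  3  1  1  1
1  3  1  2  3  1
3  3  1  1  2  2
2  1  2  3  3  2

1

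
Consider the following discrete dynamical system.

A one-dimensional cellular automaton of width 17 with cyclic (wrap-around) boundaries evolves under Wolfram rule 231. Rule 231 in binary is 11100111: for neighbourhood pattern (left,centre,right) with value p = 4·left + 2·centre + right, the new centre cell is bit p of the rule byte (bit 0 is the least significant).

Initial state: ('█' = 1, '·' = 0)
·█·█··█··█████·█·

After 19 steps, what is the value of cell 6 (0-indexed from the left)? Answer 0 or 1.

1

t=0: ·█·█··█··█████·█·
t=1: ████·██·█·██████·
t=2: ·████·████·██████
t=3: █·████·████·█████
t=4: ██·████·████·████
t=5: ███·████·████·███
t=6: ████·████·████·██
t=7: █████·████·████·█
t=8: ██████·████·████·
t=9: ·██████·████·████
t=10: █·██████·████·███
t=11: ██·██████·████·██
t=12: ███·██████·████·█
t=13: ████·██████·████·
t=14: ·████·██████·████
t=15: █·████·██████·███
t=16: ██·████·██████·██
t=17: ███·████·██████·█
t=18: ████·████·██████·
t=19: ·████·████·██████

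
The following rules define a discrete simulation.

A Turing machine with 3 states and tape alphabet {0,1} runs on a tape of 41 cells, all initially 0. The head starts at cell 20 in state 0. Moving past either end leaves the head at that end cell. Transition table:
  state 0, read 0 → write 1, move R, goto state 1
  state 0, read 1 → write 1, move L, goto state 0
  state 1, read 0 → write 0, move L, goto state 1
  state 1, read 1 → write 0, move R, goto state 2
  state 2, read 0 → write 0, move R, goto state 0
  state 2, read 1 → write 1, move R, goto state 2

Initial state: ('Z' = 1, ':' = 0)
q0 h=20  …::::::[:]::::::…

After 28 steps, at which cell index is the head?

gen 0: q0 h=20  …::::::[:]::::::…
gen 1: q1 h=21  …:::::Z[:]::::::…
gen 2: q1 h=20  …::::::[Z]::::::…
gen 3: q2 h=21  …::::::[:]::::::…
gen 4: q0 h=22  …::::::[:]::::::…
gen 5: q1 h=23  …:::::Z[:]::::::…
gen 6: q1 h=22  …::::::[Z]::::::…
gen 7: q2 h=23  …::::::[:]::::::…
gen 8: q0 h=24  …::::::[:]::::::…
gen 9: q1 h=25  …:::::Z[:]::::::…
gen 10: q1 h=24  …::::::[Z]::::::…
gen 11: q2 h=25  …::::::[:]::::::…
gen 12: q0 h=26  …::::::[:]::::::…
gen 13: q1 h=27  …:::::Z[:]::::::…
gen 14: q1 h=26  …::::::[Z]::::::…
gen 15: q2 h=27  …::::::[:]::::::…
gen 16: q0 h=28  …::::::[:]::::::…
gen 17: q1 h=29  …:::::Z[:]::::::…
gen 18: q1 h=28  …::::::[Z]::::::…
gen 19: q2 h=29  …::::::[:]::::::…
gen 20: q0 h=30  …::::::[:]::::::…
gen 21: q1 h=31  …:::::Z[:]::::::…
gen 22: q1 h=30  …::::::[Z]::::::…
gen 23: q2 h=31  …::::::[:]::::::…
gen 24: q0 h=32  …::::::[:]::::::…
gen 25: q1 h=33  …:::::Z[:]::::::…
gen 26: q1 h=32  …::::::[Z]::::::…
gen 27: q2 h=33  …::::::[:]::::::…
gen 28: q0 h=34  …::::::[:]::::::|

34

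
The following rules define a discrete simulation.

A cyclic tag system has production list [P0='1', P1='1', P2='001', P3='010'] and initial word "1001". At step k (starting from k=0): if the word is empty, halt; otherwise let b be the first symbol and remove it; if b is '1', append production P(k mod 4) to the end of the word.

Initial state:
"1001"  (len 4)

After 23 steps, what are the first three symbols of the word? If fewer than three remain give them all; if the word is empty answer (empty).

010

t=0: "1001"  (len 4)
t=1: "0011"  (len 4)
t=2: "011"  (len 3)
t=3: "11"  (len 2)
t=4: "1010"  (len 4)
t=5: "0101"  (len 4)
t=6: "101"  (len 3)
t=7: "01001"  (len 5)
t=8: "1001"  (len 4)
t=9: "0011"  (len 4)
t=10: "011"  (len 3)
t=11: "11"  (len 2)
t=12: "1010"  (len 4)
t=13: "0101"  (len 4)
t=14: "101"  (len 3)
t=15: "01001"  (len 5)
t=16: "1001"  (len 4)
t=17: "0011"  (len 4)
t=18: "011"  (len 3)
t=19: "11"  (len 2)
t=20: "1010"  (len 4)
t=21: "0101"  (len 4)
t=22: "101"  (len 3)
t=23: "01001"  (len 5)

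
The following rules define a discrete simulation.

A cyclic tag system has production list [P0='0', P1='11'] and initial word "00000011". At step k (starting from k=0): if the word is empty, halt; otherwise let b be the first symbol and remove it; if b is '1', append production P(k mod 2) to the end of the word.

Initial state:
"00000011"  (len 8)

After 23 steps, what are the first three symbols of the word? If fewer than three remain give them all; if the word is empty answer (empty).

k=0  "00000011"  (len 8)
k=1  "0000011"  (len 7)
k=2  "000011"  (len 6)
k=3  "00011"  (len 5)
k=4  "0011"  (len 4)
k=5  "011"  (len 3)
k=6  "11"  (len 2)
k=7  "10"  (len 2)
k=8  "011"  (len 3)
k=9  "11"  (len 2)
k=10  "111"  (len 3)
k=11  "110"  (len 3)
k=12  "1011"  (len 4)
k=13  "0110"  (len 4)
k=14  "110"  (len 3)
k=15  "100"  (len 3)
k=16  "0011"  (len 4)
k=17  "011"  (len 3)
k=18  "11"  (len 2)
k=19  "10"  (len 2)
k=20  "011"  (len 3)
k=21  "11"  (len 2)
k=22  "111"  (len 3)
k=23  "110"  (len 3)

110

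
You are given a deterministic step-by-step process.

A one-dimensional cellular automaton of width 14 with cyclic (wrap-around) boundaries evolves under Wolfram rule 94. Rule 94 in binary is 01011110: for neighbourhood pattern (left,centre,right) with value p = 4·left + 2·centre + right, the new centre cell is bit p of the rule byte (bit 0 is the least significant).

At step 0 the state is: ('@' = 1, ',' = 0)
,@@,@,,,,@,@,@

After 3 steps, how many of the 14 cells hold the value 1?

0) ,@@,@,,,,@,@,@
1) ,@@,@@,,@@,@,@
2) ,@@,@@@@@@,@,@
3) ,@@,@,,,,@,@,@

6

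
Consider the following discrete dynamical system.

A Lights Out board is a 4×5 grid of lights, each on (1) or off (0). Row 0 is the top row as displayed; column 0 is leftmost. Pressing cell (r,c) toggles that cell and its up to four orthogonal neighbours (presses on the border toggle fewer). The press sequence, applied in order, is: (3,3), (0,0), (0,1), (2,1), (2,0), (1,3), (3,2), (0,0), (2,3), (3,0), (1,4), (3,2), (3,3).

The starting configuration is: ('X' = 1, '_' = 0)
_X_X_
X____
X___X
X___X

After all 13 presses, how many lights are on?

step 0: _X_X_
X____
X___X
X___X
step 1: _X_X_
X____
X__XX
X_XX_
step 2: X__X_
_____
X__XX
X_XX_
step 3: _XXX_
_X___
X__XX
X_XX_
step 4: _XXX_
_____
_XXXX
XXXX_
step 5: _XXX_
X____
X_XXX
_XXX_
step 6: _XX__
X_XXX
X_X_X
_XXX_
step 7: _XX__
X_XXX
X___X
_____
step 8: X_X__
__XXX
X___X
_____
step 9: X_X__
__X_X
X_XX_
___X_
step 10: X_X__
__X_X
__XX_
XX_X_
step 11: X_X_X
__XX_
__XXX
XX_X_
step 12: X_X_X
__XX_
___XX
X_X__
step 13: X_X_X
__XX_
____X
X__XX

9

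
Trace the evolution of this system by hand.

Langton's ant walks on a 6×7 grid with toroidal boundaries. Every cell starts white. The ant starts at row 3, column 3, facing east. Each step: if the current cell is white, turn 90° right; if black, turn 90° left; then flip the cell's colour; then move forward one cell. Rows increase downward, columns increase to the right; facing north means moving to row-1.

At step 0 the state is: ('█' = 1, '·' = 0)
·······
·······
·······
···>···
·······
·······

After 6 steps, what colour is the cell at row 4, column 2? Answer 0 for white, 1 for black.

gen 0: ·······
·······
·······
···>···
·······
·······
gen 1: ·······
·······
·······
···█···
···v···
·······
gen 2: ·······
·······
·······
···█···
··<█···
·······
gen 3: ·······
·······
·······
··^█···
··██···
·······
gen 4: ·······
·······
·······
··█>···
··██···
·······
gen 5: ·······
·······
···^···
··█····
··██···
·······
gen 6: ·······
·······
···█>··
··█····
··██···
·······

1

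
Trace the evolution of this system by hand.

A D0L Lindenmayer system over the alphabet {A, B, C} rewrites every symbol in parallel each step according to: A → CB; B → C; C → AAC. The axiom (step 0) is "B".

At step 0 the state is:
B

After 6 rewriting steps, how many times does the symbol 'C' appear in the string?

gen 0: B
gen 1: C
gen 2: AAC
gen 3: CBCBAAC
gen 4: AACCAACCCBCBAAC
gen 5: CBCBAACAACCBCBAACAACAACCAACCCBCBAAC
gen 6: AACCAACCCBCBAACCBCBAACAACCAACCCBCBAACCBCBAACCBCBAACAACCBCBAACAACAACCAACCCBCBAAC

35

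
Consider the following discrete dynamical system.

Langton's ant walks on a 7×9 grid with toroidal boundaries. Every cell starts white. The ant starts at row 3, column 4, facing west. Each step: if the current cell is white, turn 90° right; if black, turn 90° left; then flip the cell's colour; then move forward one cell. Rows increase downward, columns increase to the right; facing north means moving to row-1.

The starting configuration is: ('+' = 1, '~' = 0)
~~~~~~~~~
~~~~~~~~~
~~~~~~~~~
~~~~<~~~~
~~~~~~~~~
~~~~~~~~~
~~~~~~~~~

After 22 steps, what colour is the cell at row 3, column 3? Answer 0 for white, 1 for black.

k=0  ~~~~~~~~~
~~~~~~~~~
~~~~~~~~~
~~~~<~~~~
~~~~~~~~~
~~~~~~~~~
~~~~~~~~~
k=1  ~~~~~~~~~
~~~~~~~~~
~~~~^~~~~
~~~~+~~~~
~~~~~~~~~
~~~~~~~~~
~~~~~~~~~
k=2  ~~~~~~~~~
~~~~~~~~~
~~~~+>~~~
~~~~+~~~~
~~~~~~~~~
~~~~~~~~~
~~~~~~~~~
k=3  ~~~~~~~~~
~~~~~~~~~
~~~~++~~~
~~~~+v~~~
~~~~~~~~~
~~~~~~~~~
~~~~~~~~~
k=4  ~~~~~~~~~
~~~~~~~~~
~~~~++~~~
~~~~<+~~~
~~~~~~~~~
~~~~~~~~~
~~~~~~~~~
k=5  ~~~~~~~~~
~~~~~~~~~
~~~~++~~~
~~~~~+~~~
~~~~v~~~~
~~~~~~~~~
~~~~~~~~~
k=6  ~~~~~~~~~
~~~~~~~~~
~~~~++~~~
~~~~~+~~~
~~~<+~~~~
~~~~~~~~~
~~~~~~~~~
k=7  ~~~~~~~~~
~~~~~~~~~
~~~~++~~~
~~~^~+~~~
~~~++~~~~
~~~~~~~~~
~~~~~~~~~
k=8  ~~~~~~~~~
~~~~~~~~~
~~~~++~~~
~~~+>+~~~
~~~++~~~~
~~~~~~~~~
~~~~~~~~~
k=9  ~~~~~~~~~
~~~~~~~~~
~~~~++~~~
~~~+++~~~
~~~+v~~~~
~~~~~~~~~
~~~~~~~~~
k=10  ~~~~~~~~~
~~~~~~~~~
~~~~++~~~
~~~+++~~~
~~~+~>~~~
~~~~~~~~~
~~~~~~~~~
k=11  ~~~~~~~~~
~~~~~~~~~
~~~~++~~~
~~~+++~~~
~~~+~+~~~
~~~~~v~~~
~~~~~~~~~
k=12  ~~~~~~~~~
~~~~~~~~~
~~~~++~~~
~~~+++~~~
~~~+~+~~~
~~~~<+~~~
~~~~~~~~~
k=13  ~~~~~~~~~
~~~~~~~~~
~~~~++~~~
~~~+++~~~
~~~+^+~~~
~~~~++~~~
~~~~~~~~~
k=14  ~~~~~~~~~
~~~~~~~~~
~~~~++~~~
~~~+++~~~
~~~++>~~~
~~~~++~~~
~~~~~~~~~
k=15  ~~~~~~~~~
~~~~~~~~~
~~~~++~~~
~~~++^~~~
~~~++~~~~
~~~~++~~~
~~~~~~~~~
k=16  ~~~~~~~~~
~~~~~~~~~
~~~~++~~~
~~~+<~~~~
~~~++~~~~
~~~~++~~~
~~~~~~~~~
k=17  ~~~~~~~~~
~~~~~~~~~
~~~~++~~~
~~~+~~~~~
~~~+v~~~~
~~~~++~~~
~~~~~~~~~
k=18  ~~~~~~~~~
~~~~~~~~~
~~~~++~~~
~~~+~~~~~
~~~+~>~~~
~~~~++~~~
~~~~~~~~~
k=19  ~~~~~~~~~
~~~~~~~~~
~~~~++~~~
~~~+~~~~~
~~~+~+~~~
~~~~+v~~~
~~~~~~~~~
k=20  ~~~~~~~~~
~~~~~~~~~
~~~~++~~~
~~~+~~~~~
~~~+~+~~~
~~~~+~>~~
~~~~~~~~~
k=21  ~~~~~~~~~
~~~~~~~~~
~~~~++~~~
~~~+~~~~~
~~~+~+~~~
~~~~+~+~~
~~~~~~v~~
k=22  ~~~~~~~~~
~~~~~~~~~
~~~~++~~~
~~~+~~~~~
~~~+~+~~~
~~~~+~+~~
~~~~~<+~~

1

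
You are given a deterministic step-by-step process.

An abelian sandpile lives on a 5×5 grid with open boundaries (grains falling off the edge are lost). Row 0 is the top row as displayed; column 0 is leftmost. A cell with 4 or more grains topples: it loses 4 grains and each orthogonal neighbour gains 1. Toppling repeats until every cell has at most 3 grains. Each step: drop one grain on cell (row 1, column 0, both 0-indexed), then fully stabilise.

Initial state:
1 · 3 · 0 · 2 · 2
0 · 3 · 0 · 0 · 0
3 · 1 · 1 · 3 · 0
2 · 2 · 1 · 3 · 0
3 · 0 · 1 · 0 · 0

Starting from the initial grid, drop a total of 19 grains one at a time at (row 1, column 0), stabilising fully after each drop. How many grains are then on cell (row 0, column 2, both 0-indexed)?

[0] 1 · 3 · 0 · 2 · 2
0 · 3 · 0 · 0 · 0
3 · 1 · 1 · 3 · 0
2 · 2 · 1 · 3 · 0
3 · 0 · 1 · 0 · 0
[1] 1 · 3 · 0 · 2 · 2
1 · 3 · 0 · 0 · 0
3 · 1 · 1 · 3 · 0
2 · 2 · 1 · 3 · 0
3 · 0 · 1 · 0 · 0
[2] 1 · 3 · 0 · 2 · 2
2 · 3 · 0 · 0 · 0
3 · 1 · 1 · 3 · 0
2 · 2 · 1 · 3 · 0
3 · 0 · 1 · 0 · 0
[3] 1 · 3 · 0 · 2 · 2
3 · 3 · 0 · 0 · 0
3 · 1 · 1 · 3 · 0
2 · 2 · 1 · 3 · 0
3 · 0 · 1 · 0 · 0
[4] 3 · 0 · 1 · 2 · 2
2 · 1 · 1 · 0 · 0
0 · 3 · 1 · 3 · 0
3 · 2 · 1 · 3 · 0
3 · 0 · 1 · 0 · 0
[5] 3 · 0 · 1 · 2 · 2
3 · 1 · 1 · 0 · 0
0 · 3 · 1 · 3 · 0
3 · 2 · 1 · 3 · 0
3 · 0 · 1 · 0 · 0
[6] 0 · 1 · 1 · 2 · 2
1 · 2 · 1 · 0 · 0
1 · 3 · 1 · 3 · 0
3 · 2 · 1 · 3 · 0
3 · 0 · 1 · 0 · 0
[7] 0 · 1 · 1 · 2 · 2
2 · 2 · 1 · 0 · 0
1 · 3 · 1 · 3 · 0
3 · 2 · 1 · 3 · 0
3 · 0 · 1 · 0 · 0
[8] 0 · 1 · 1 · 2 · 2
3 · 2 · 1 · 0 · 0
1 · 3 · 1 · 3 · 0
3 · 2 · 1 · 3 · 0
3 · 0 · 1 · 0 · 0
[9] 1 · 1 · 1 · 2 · 2
0 · 3 · 1 · 0 · 0
2 · 3 · 1 · 3 · 0
3 · 2 · 1 · 3 · 0
3 · 0 · 1 · 0 · 0
[10] 1 · 1 · 1 · 2 · 2
1 · 3 · 1 · 0 · 0
2 · 3 · 1 · 3 · 0
3 · 2 · 1 · 3 · 0
3 · 0 · 1 · 0 · 0
[11] 1 · 1 · 1 · 2 · 2
2 · 3 · 1 · 0 · 0
2 · 3 · 1 · 3 · 0
3 · 2 · 1 · 3 · 0
3 · 0 · 1 · 0 · 0
[12] 1 · 1 · 1 · 2 · 2
3 · 3 · 1 · 0 · 0
2 · 3 · 1 · 3 · 0
3 · 2 · 1 · 3 · 0
3 · 0 · 1 · 0 · 0
[13] 2 · 2 · 1 · 2 · 2
2 · 1 · 2 · 0 · 0
1 · 2 · 2 · 3 · 0
2 · 0 · 2 · 3 · 0
0 · 2 · 1 · 0 · 0
[14] 2 · 2 · 1 · 2 · 2
3 · 1 · 2 · 0 · 0
1 · 2 · 2 · 3 · 0
2 · 0 · 2 · 3 · 0
0 · 2 · 1 · 0 · 0
[15] 3 · 2 · 1 · 2 · 2
0 · 2 · 2 · 0 · 0
2 · 2 · 2 · 3 · 0
2 · 0 · 2 · 3 · 0
0 · 2 · 1 · 0 · 0
[16] 3 · 2 · 1 · 2 · 2
1 · 2 · 2 · 0 · 0
2 · 2 · 2 · 3 · 0
2 · 0 · 2 · 3 · 0
0 · 2 · 1 · 0 · 0
[17] 3 · 2 · 1 · 2 · 2
2 · 2 · 2 · 0 · 0
2 · 2 · 2 · 3 · 0
2 · 0 · 2 · 3 · 0
0 · 2 · 1 · 0 · 0
[18] 3 · 2 · 1 · 2 · 2
3 · 2 · 2 · 0 · 0
2 · 2 · 2 · 3 · 0
2 · 0 · 2 · 3 · 0
0 · 2 · 1 · 0 · 0
[19] 0 · 3 · 1 · 2 · 2
1 · 3 · 2 · 0 · 0
3 · 2 · 2 · 3 · 0
2 · 0 · 2 · 3 · 0
0 · 2 · 1 · 0 · 0

1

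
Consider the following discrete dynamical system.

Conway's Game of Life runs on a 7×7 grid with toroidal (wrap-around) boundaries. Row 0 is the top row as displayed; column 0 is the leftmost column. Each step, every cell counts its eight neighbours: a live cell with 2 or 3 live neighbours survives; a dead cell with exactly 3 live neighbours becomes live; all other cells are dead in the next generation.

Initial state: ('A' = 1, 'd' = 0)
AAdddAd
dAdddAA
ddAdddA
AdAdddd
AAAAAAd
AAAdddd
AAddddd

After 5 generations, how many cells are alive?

2

gen 0: AAdddAd
dAdddAA
ddAdddA
AdAdddd
AAAAAAd
AAAdddd
AAddddd
gen 1: ddAddAd
dAAddAd
ddAddAA
AdddAAd
ddddAdd
ddddAdd
ddddddd
gen 2: dAAdddd
dAAAAAd
AdAAddd
dddAAdd
dddAAdd
ddddddd
ddddddd
gen 3: dAddAdd
AdddAdd
dddddAd
ddddddd
dddAAdd
ddddddd
ddddddd
gen 4: ddddddd
ddddAAd
ddddddd
ddddAdd
ddddddd
ddddddd
ddddddd
gen 5: ddddddd
ddddddd
ddddAAd
ddddddd
ddddddd
ddddddd
ddddddd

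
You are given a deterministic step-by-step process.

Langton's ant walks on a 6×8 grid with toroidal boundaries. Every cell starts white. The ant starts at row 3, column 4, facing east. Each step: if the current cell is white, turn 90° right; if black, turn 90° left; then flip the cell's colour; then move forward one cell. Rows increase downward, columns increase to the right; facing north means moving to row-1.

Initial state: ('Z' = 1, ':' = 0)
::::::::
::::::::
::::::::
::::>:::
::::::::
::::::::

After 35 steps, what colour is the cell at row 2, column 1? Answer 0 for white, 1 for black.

gen 0: ::::::::
::::::::
::::::::
::::>:::
::::::::
::::::::
gen 1: ::::::::
::::::::
::::::::
::::Z:::
::::v:::
::::::::
gen 2: ::::::::
::::::::
::::::::
::::Z:::
:::<Z:::
::::::::
gen 3: ::::::::
::::::::
::::::::
:::^Z:::
:::ZZ:::
::::::::
gen 4: ::::::::
::::::::
::::::::
:::Z>:::
:::ZZ:::
::::::::
gen 5: ::::::::
::::::::
::::^:::
:::Z::::
:::ZZ:::
::::::::
gen 6: ::::::::
::::::::
::::Z>::
:::Z::::
:::ZZ:::
::::::::
gen 7: ::::::::
::::::::
::::ZZ::
:::Z:v::
:::ZZ:::
::::::::
gen 8: ::::::::
::::::::
::::ZZ::
:::Z<Z::
:::ZZ:::
::::::::
gen 9: ::::::::
::::::::
::::^Z::
:::ZZZ::
:::ZZ:::
::::::::
gen 10: ::::::::
::::::::
:::<:Z::
:::ZZZ::
:::ZZ:::
::::::::
gen 11: ::::::::
:::^::::
:::Z:Z::
:::ZZZ::
:::ZZ:::
::::::::
gen 12: ::::::::
:::Z>:::
:::Z:Z::
:::ZZZ::
:::ZZ:::
::::::::
gen 13: ::::::::
:::ZZ:::
:::ZvZ::
:::ZZZ::
:::ZZ:::
::::::::
gen 14: ::::::::
:::ZZ:::
:::<ZZ::
:::ZZZ::
:::ZZ:::
::::::::
gen 15: ::::::::
:::ZZ:::
::::ZZ::
:::vZZ::
:::ZZ:::
::::::::
gen 16: ::::::::
:::ZZ:::
::::ZZ::
::::>Z::
:::ZZ:::
::::::::
gen 17: ::::::::
:::ZZ:::
::::^Z::
:::::Z::
:::ZZ:::
::::::::
gen 18: ::::::::
:::ZZ:::
:::<:Z::
:::::Z::
:::ZZ:::
::::::::
gen 19: ::::::::
:::^Z:::
:::Z:Z::
:::::Z::
:::ZZ:::
::::::::
gen 20: ::::::::
::<:Z:::
:::Z:Z::
:::::Z::
:::ZZ:::
::::::::
gen 21: ::^:::::
::Z:Z:::
:::Z:Z::
:::::Z::
:::ZZ:::
::::::::
gen 22: ::Z>::::
::Z:Z:::
:::Z:Z::
:::::Z::
:::ZZ:::
::::::::
gen 23: ::ZZ::::
::ZvZ:::
:::Z:Z::
:::::Z::
:::ZZ:::
::::::::
gen 24: ::ZZ::::
::<ZZ:::
:::Z:Z::
:::::Z::
:::ZZ:::
::::::::
gen 25: ::ZZ::::
:::ZZ:::
::vZ:Z::
:::::Z::
:::ZZ:::
::::::::
gen 26: ::ZZ::::
:::ZZ:::
:<ZZ:Z::
:::::Z::
:::ZZ:::
::::::::
gen 27: ::ZZ::::
:^:ZZ:::
:ZZZ:Z::
:::::Z::
:::ZZ:::
::::::::
gen 28: ::ZZ::::
:Z>ZZ:::
:ZZZ:Z::
:::::Z::
:::ZZ:::
::::::::
gen 29: ::ZZ::::
:ZZZZ:::
:ZvZ:Z::
:::::Z::
:::ZZ:::
::::::::
gen 30: ::ZZ::::
:ZZZZ:::
:Z:>:Z::
:::::Z::
:::ZZ:::
::::::::
gen 31: ::ZZ::::
:ZZ^Z:::
:Z:::Z::
:::::Z::
:::ZZ:::
::::::::
gen 32: ::ZZ::::
:Z<:Z:::
:Z:::Z::
:::::Z::
:::ZZ:::
::::::::
gen 33: ::ZZ::::
:Z::Z:::
:Zv::Z::
:::::Z::
:::ZZ:::
::::::::
gen 34: ::ZZ::::
:Z::Z:::
:<Z::Z::
:::::Z::
:::ZZ:::
::::::::
gen 35: ::ZZ::::
:Z::Z:::
::Z::Z::
:v:::Z::
:::ZZ:::
::::::::

0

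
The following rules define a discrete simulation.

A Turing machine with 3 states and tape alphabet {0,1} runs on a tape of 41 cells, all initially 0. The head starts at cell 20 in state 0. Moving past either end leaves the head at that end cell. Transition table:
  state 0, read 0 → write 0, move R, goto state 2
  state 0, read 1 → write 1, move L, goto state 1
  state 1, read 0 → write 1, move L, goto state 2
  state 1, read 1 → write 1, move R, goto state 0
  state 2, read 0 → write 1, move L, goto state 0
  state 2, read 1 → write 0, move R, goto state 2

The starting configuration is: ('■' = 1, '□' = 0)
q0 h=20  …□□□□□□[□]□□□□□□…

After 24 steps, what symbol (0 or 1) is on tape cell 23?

0

gen 0: q0 h=20  …□□□□□□[□]□□□□□□…
gen 1: q2 h=21  …□□□□□□[□]□□□□□□…
gen 2: q0 h=20  …□□□□□□[□]■□□□□□…
gen 3: q2 h=21  …□□□□□□[■]□□□□□□…
gen 4: q2 h=22  …□□□□□□[□]□□□□□□…
gen 5: q0 h=21  …□□□□□□[□]■□□□□□…
gen 6: q2 h=22  …□□□□□□[■]□□□□□□…
gen 7: q2 h=23  …□□□□□□[□]□□□□□□…
gen 8: q0 h=22  …□□□□□□[□]■□□□□□…
gen 9: q2 h=23  …□□□□□□[■]□□□□□□…
gen 10: q2 h=24  …□□□□□□[□]□□□□□□…
gen 11: q0 h=23  …□□□□□□[□]■□□□□□…
gen 12: q2 h=24  …□□□□□□[■]□□□□□□…
gen 13: q2 h=25  …□□□□□□[□]□□□□□□…
gen 14: q0 h=24  …□□□□□□[□]■□□□□□…
gen 15: q2 h=25  …□□□□□□[■]□□□□□□…
gen 16: q2 h=26  …□□□□□□[□]□□□□□□…
gen 17: q0 h=25  …□□□□□□[□]■□□□□□…
gen 18: q2 h=26  …□□□□□□[■]□□□□□□…
gen 19: q2 h=27  …□□□□□□[□]□□□□□□…
gen 20: q0 h=26  …□□□□□□[□]■□□□□□…
gen 21: q2 h=27  …□□□□□□[■]□□□□□□…
gen 22: q2 h=28  …□□□□□□[□]□□□□□□…
gen 23: q0 h=27  …□□□□□□[□]■□□□□□…
gen 24: q2 h=28  …□□□□□□[■]□□□□□□…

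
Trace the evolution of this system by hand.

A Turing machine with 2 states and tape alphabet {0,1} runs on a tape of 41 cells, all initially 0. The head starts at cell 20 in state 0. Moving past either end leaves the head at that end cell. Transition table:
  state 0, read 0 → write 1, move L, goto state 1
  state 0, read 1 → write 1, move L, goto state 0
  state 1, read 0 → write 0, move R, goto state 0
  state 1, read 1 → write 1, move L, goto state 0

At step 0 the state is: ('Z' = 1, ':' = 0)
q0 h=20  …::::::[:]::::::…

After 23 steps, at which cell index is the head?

13

k=0  q0 h=20  …::::::[:]::::::…
k=1  q1 h=19  …::::::[:]Z:::::…
k=2  q0 h=20  …::::::[Z]::::::…
k=3  q0 h=19  …::::::[:]Z:::::…
k=4  q1 h=18  …::::::[:]ZZ::::…
k=5  q0 h=19  …::::::[Z]Z:::::…
k=6  q0 h=18  …::::::[:]ZZ::::…
k=7  q1 h=17  …::::::[:]ZZZ:::…
k=8  q0 h=18  …::::::[Z]ZZ::::…
k=9  q0 h=17  …::::::[:]ZZZ:::…
k=10  q1 h=16  …::::::[:]ZZZZ::…
k=11  q0 h=17  …::::::[Z]ZZZ:::…
k=12  q0 h=16  …::::::[:]ZZZZ::…
k=13  q1 h=15  …::::::[:]ZZZZZ:…
k=14  q0 h=16  …::::::[Z]ZZZZ::…
k=15  q0 h=15  …::::::[:]ZZZZZ:…
k=16  q1 h=14  …::::::[:]ZZZZZZ…
k=17  q0 h=15  …::::::[Z]ZZZZZ:…
k=18  q0 h=14  …::::::[:]ZZZZZZ…
k=19  q1 h=13  …::::::[:]ZZZZZZ…
k=20  q0 h=14  …::::::[Z]ZZZZZZ…
k=21  q0 h=13  …::::::[:]ZZZZZZ…
k=22  q1 h=12  …::::::[:]ZZZZZZ…
k=23  q0 h=13  …::::::[Z]ZZZZZZ…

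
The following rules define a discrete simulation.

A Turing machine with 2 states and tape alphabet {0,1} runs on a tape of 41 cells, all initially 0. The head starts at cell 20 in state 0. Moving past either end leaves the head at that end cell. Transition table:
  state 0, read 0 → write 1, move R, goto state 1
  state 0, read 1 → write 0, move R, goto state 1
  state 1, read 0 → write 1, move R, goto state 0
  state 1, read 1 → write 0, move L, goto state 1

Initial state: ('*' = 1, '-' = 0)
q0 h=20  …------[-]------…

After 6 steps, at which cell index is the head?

26

t=0: q0 h=20  …------[-]------…
t=1: q1 h=21  …-----*[-]------…
t=2: q0 h=22  …----**[-]------…
t=3: q1 h=23  …---***[-]------…
t=4: q0 h=24  …--****[-]------…
t=5: q1 h=25  …-*****[-]------…
t=6: q0 h=26  …******[-]------…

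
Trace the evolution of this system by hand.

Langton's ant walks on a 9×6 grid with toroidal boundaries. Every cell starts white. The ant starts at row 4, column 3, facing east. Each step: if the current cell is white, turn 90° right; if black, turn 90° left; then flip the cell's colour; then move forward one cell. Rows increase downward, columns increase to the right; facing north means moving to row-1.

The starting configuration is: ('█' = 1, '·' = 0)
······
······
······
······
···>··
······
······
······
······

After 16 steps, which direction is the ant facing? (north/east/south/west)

t=0: ······
······
······
······
···>··
······
······
······
······
t=1: ······
······
······
······
···█··
···v··
······
······
······
t=2: ······
······
······
······
···█··
··<█··
······
······
······
t=3: ······
······
······
······
··^█··
··██··
······
······
······
t=4: ······
······
······
······
··█>··
··██··
······
······
······
t=5: ······
······
······
···^··
··█···
··██··
······
······
······
t=6: ······
······
······
···█>·
··█···
··██··
······
······
······
t=7: ······
······
······
···██·
··█·v·
··██··
······
······
······
t=8: ······
······
······
···██·
··█<█·
··██··
······
······
······
t=9: ······
······
······
···^█·
··███·
··██··
······
······
······
t=10: ······
······
······
··<·█·
··███·
··██··
······
······
······
t=11: ······
······
··^···
··█·█·
··███·
··██··
······
······
······
t=12: ······
······
··█>··
··█·█·
··███·
··██··
······
······
······
t=13: ······
······
··██··
··█v█·
··███·
··██··
······
······
······
t=14: ······
······
··██··
··<██·
··███·
··██··
······
······
······
t=15: ······
······
··██··
···██·
··v██·
··██··
······
······
······
t=16: ······
······
··██··
···██·
···>█·
··██··
······
······
······

east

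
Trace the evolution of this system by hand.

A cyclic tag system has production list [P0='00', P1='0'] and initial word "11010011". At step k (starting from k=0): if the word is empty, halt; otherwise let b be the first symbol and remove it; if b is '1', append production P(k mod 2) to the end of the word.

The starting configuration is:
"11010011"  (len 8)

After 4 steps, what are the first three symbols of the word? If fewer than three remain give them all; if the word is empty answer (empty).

gen 0: "11010011"  (len 8)
gen 1: "101001100"  (len 9)
gen 2: "010011000"  (len 9)
gen 3: "10011000"  (len 8)
gen 4: "00110000"  (len 8)

001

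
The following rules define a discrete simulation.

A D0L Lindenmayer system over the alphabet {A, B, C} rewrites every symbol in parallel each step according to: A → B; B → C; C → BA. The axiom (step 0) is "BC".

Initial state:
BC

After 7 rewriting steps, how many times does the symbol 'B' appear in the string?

0) BC
1) CBA
2) BACB
3) CBBAC
4) BACCBBA
5) CBBABACCB
6) BACCBCBBABAC
7) CBBABACBACCBCBBA

7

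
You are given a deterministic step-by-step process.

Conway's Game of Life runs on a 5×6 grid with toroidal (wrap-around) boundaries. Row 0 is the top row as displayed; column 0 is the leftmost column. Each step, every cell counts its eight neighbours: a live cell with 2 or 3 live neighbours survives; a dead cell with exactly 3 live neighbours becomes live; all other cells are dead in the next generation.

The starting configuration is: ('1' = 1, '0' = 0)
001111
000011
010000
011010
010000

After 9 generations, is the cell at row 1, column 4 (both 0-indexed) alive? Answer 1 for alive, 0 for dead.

0

t=0: 001111
000011
010000
011010
010000
t=1: 101101
101001
111111
111000
110001
t=2: 001100
000000
000010
000000
000110
t=3: 001110
000100
000000
000110
001110
t=4: 000000
001110
000110
001010
000001
t=5: 000110
001010
000001
000011
000000
t=6: 000110
000011
000101
000011
000101
t=7: 000100
000001
100100
100101
000101
t=8: 000000
000010
100000
101101
101101
t=9: 000111
000000
110110
001100
101101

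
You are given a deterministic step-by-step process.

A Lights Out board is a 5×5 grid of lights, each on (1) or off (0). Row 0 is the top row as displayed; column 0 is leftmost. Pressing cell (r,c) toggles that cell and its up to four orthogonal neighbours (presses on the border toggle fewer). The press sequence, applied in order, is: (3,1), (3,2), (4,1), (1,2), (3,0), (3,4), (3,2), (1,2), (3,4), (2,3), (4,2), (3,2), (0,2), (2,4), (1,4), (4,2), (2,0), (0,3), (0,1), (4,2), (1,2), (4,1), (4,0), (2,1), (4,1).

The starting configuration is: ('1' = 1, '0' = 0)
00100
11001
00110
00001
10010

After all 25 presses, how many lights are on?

11

[0] 00100
11001
00110
00001
10010
[1] 00100
11001
01110
11101
11010
[2] 00100
11001
01010
10011
11110
[3] 00100
11001
01010
11011
00010
[4] 00000
10111
01110
11011
00010
[5] 00000
10111
11110
00011
10010
[6] 00000
10111
11111
00000
10011
[7] 00000
10111
11011
01110
10111
[8] 00100
11001
11111
01110
10111
[9] 00100
11001
11110
01101
10110
[10] 00100
11011
11001
01111
10110
[11] 00100
11011
11001
01011
11000
[12] 00100
11011
11101
00101
11100
[13] 01010
11111
11101
00101
11100
[14] 01010
11110
11110
00100
11100
[15] 01011
11101
11111
00100
11100
[16] 01011
11101
11111
00000
10010
[17] 01011
01101
00111
10000
10010
[18] 01100
01111
00111
10000
10010
[19] 10000
00111
00111
10000
10010
[20] 10000
00111
00111
10100
11100
[21] 10100
01001
00011
10100
11100
[22] 10100
01001
00011
11100
00000
[23] 10100
01001
00011
01100
11000
[24] 10100
00001
11111
00100
11000
[25] 10100
00001
11111
01100
00100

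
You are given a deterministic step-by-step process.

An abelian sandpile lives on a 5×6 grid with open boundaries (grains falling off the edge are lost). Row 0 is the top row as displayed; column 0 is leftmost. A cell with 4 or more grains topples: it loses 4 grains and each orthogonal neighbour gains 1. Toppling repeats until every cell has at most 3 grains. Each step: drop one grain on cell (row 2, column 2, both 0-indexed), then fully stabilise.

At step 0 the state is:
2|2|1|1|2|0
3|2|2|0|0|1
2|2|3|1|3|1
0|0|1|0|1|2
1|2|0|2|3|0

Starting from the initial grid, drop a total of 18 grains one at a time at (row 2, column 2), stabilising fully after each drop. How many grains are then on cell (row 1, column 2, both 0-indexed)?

1

step 0: 2|2|1|1|2|0
3|2|2|0|0|1
2|2|3|1|3|1
0|0|1|0|1|2
1|2|0|2|3|0
step 1: 2|2|1|1|2|0
3|2|3|0|0|1
2|3|0|2|3|1
0|0|2|0|1|2
1|2|0|2|3|0
step 2: 2|2|1|1|2|0
3|2|3|0|0|1
2|3|1|2|3|1
0|0|2|0|1|2
1|2|0|2|3|0
step 3: 2|2|1|1|2|0
3|2|3|0|0|1
2|3|2|2|3|1
0|0|2|0|1|2
1|2|0|2|3|0
step 4: 2|2|1|1|2|0
3|2|3|0|0|1
2|3|3|2|3|1
0|0|2|0|1|2
1|2|0|2|3|0
step 5: 3|3|2|1|2|0
1|1|1|1|0|1
0|2|2|3|3|1
1|1|3|0|1|2
1|2|0|2|3|0
step 6: 3|3|2|1|2|0
1|1|1|1|0|1
0|2|3|3|3|1
1|1|3|0|1|2
1|2|0|2|3|0
step 7: 3|3|2|1|2|0
1|1|2|2|1|1
0|3|2|1|0|2
1|2|0|2|2|2
1|2|1|2|3|0
step 8: 3|3|2|1|2|0
1|1|2|2|1|1
0|3|3|1|0|2
1|2|0|2|2|2
1|2|1|2|3|0
step 9: 3|3|2|1|2|0
1|2|3|2|1|1
1|0|1|2|0|2
1|3|1|2|2|2
1|2|1|2|3|0
step 10: 3|3|2|1|2|0
1|2|3|2|1|1
1|0|2|2|0|2
1|3|1|2|2|2
1|2|1|2|3|0
step 11: 3|3|2|1|2|0
1|2|3|2|1|1
1|0|3|2|0|2
1|3|1|2|2|2
1|2|1|2|3|0
step 12: 3|3|3|1|2|0
1|3|0|3|1|1
1|1|1|3|0|2
1|3|2|2|2|2
1|2|1|2|3|0
step 13: 3|3|3|1|2|0
1|3|0|3|1|1
1|1|2|3|0|2
1|3|2|2|2|2
1|2|1|2|3|0
step 14: 3|3|3|1|2|0
1|3|0|3|1|1
1|1|3|3|0|2
1|3|2|2|2|2
1|2|1|2|3|0
step 15: 3|3|3|2|2|0
1|3|2|0|2|1
1|2|1|1|1|2
1|3|3|3|2|2
1|2|1|2|3|0
step 16: 3|3|3|2|2|0
1|3|2|0|2|1
1|2|2|1|1|2
1|3|3|3|2|2
1|2|1|2|3|0
step 17: 3|3|3|2|2|0
1|3|2|0|2|1
1|2|3|1|1|2
1|3|3|3|2|2
1|2|1|2|3|0
step 18: 0|2|1|3|2|0
3|2|1|1|2|1
2|1|3|3|1|2
2|1|2|0|3|2
1|3|2|3|3|0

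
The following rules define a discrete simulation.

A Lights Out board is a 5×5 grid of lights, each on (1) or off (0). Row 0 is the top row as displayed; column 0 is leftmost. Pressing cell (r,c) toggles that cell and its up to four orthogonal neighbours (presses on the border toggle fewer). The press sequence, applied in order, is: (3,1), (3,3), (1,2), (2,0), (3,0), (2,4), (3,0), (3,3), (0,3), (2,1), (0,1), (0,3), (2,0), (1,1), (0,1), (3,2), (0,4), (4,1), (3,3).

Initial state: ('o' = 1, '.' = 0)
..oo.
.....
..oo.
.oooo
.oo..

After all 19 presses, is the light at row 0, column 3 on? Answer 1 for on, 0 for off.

k=0  ..oo.
.....
..oo.
.oooo
.oo..
k=1  ..oo.
.....
.ooo.
o..oo
..o..
k=2  ..oo.
.....
.oo..
o.o..
..oo.
k=3  ...o.
.ooo.
.o...
o.o..
..oo.
k=4  ...o.
oooo.
o....
..o..
..oo.
k=5  ...o.
oooo.
.....
ooo..
o.oo.
k=6  ...o.
ooooo
...oo
ooo.o
o.oo.
k=7  ...o.
ooooo
o..oo
..o.o
..oo.
k=8  ...o.
ooooo
o...o
...o.
..o..
k=9  ..o.o
ooo.o
o...o
...o.
..o..
k=10  ..o.o
o.o.o
.oo.o
.o.o.
..o..
k=11  oo..o
ooo.o
.oo.o
.o.o.
..o..
k=12  oooo.
ooooo
.oo.o
.o.o.
..o..
k=13  oooo.
.oooo
o.o.o
oo.o.
..o..
k=14  o.oo.
o..oo
ooo.o
oo.o.
..o..
k=15  .o.o.
oo.oo
ooo.o
oo.o.
..o..
k=16  .o.o.
oo.oo
oo..o
o.o..
.....
k=17  .o..o
oo.o.
oo..o
o.o..
.....
k=18  .o..o
oo.o.
oo..o
ooo..
ooo..
k=19  .o..o
oo.o.
oo.oo
oo.oo
oooo.

0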